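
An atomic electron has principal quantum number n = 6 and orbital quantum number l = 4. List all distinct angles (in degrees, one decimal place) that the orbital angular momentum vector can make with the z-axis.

θ ∈ {26.6°, 47.9°, 63.4°, 77.1°, 90.0°, 102.9°, 116.6°, 132.1°, 153.4°}

|L| = √(l(l+1)) ℏ = 2√5 ℏ.
cos θ = m_l/√20 for each m_l ∈ {-4, -3, -2, -1, 0, 1, 2, 3, 4}.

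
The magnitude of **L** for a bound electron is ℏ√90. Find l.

l = 9

(|L|/ℏ)² = l(l+1) = 90.
l² + l − 90 = 0 ⇒ l = 9.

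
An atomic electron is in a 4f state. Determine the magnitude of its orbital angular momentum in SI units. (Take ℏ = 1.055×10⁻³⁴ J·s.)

|L| = 3.655×10⁻³⁴ J·s

4f means n = 4, l = 3.
|L| = ℏ√(l(l+1)) = ℏ√(3·4) = 2√3 ℏ
Numerically, |L| = 3.464 × (1.055×10⁻³⁴ J·s) = 3.655×10⁻³⁴ J·s.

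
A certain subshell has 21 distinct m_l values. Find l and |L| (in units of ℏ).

l = 10, |L| = √110 ℏ ≈ 10.488ℏ

Since there are 2l+1 = 21 values of m_l, l = 10.
Then |L| = √(l(l+1)) ℏ = √110 ℏ.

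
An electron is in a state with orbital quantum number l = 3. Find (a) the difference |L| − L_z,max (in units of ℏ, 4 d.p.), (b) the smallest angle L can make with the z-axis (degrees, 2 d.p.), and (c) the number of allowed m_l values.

|L|−L_z,max ≈ 0.4641ℏ; θ_min ≈ 30.00°; 7 values

|L| − L_z,max = (2√3 − 3)ℏ ≈ 0.4641ℏ.
cos θ_min = 3/√12, so θ_min ≈ 30.00°.
There are 2l+1 = 7 values of m_l.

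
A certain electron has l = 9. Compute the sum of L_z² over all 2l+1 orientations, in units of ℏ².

Σ(L_z)² = 570 ℏ²

m_l runs from −9 to 9, i.e. {-9, -8, -7, -6, -5, -4, -3, -2, -1, 0, 1, 2, 3, 4, 5, 6, 7, 8, 9}.
Σ m_l² = 2·(1 + 4 + 9 + 16 + 25 + 36 + 49 + 64 + 81) = 570.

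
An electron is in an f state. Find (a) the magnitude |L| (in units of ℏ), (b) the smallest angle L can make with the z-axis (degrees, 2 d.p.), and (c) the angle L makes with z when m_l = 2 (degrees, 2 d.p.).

F corresponds to l = 3.
|L| = ℏ√(3·4) = 2√3 ℏ ≈ 3.464ℏ.
cos θ_min = 3/√12, so θ_min ≈ 30.00°.
For m_l = 2: cos θ = 2/√12, θ ≈ 54.74°.

|L| = 2√3 ℏ ≈ 3.464ℏ; θ_min ≈ 30.00°; θ(m_l=2) ≈ 54.74°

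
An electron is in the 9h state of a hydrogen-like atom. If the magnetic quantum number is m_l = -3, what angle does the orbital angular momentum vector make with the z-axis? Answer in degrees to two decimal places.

θ ≈ 123.21°

The 9h subshell has l = 5.
|L|² = l(l+1)ℏ² = 30ℏ², so |L| = √30 ℏ.
L_z = m_l ℏ = −3ℏ.
cos θ = L_z/|L| = -3/√30, so θ ≈ 123.21°.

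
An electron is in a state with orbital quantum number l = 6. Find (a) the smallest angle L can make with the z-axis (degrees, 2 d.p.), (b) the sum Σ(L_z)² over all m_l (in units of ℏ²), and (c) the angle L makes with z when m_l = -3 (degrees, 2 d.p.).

cos θ_min = 6/√42, so θ_min ≈ 22.21°.
Σ m_l² = 182, so Σ(L_z)² = 182 ℏ².
For m_l = -3: cos θ = -3/√42, θ ≈ 117.58°.

θ_min ≈ 22.21°; Σ(L_z)² = 182 ℏ²; θ(m_l=-3) ≈ 117.58°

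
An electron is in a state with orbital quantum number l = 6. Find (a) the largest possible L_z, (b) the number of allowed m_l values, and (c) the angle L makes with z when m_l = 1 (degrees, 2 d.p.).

L_z,max = lℏ = 6ℏ.
There are 2l+1 = 13 values of m_l.
For m_l = 1: cos θ = 1/√42, θ ≈ 81.12°.

L_z,max = 6ℏ; 13 values; θ(m_l=1) ≈ 81.12°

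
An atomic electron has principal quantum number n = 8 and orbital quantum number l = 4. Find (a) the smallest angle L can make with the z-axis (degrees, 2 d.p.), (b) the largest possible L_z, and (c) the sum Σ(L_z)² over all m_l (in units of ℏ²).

θ_min ≈ 26.57°; L_z,max = 4ℏ; Σ(L_z)² = 60 ℏ²

cos θ_min = 4/√20, so θ_min ≈ 26.57°.
L_z,max = lℏ = 4ℏ.
Σ m_l² = 60, so Σ(L_z)² = 60 ℏ².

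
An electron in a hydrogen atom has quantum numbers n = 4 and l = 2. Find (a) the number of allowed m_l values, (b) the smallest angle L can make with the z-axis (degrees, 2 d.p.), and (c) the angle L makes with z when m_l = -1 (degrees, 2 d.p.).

5 values; θ_min ≈ 35.26°; θ(m_l=-1) ≈ 114.09°

There are 2l+1 = 5 values of m_l.
cos θ_min = 2/√6, so θ_min ≈ 35.26°.
For m_l = -1: cos θ = -1/√6, θ ≈ 114.09°.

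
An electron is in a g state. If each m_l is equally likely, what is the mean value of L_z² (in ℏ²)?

⟨L_z²⟩ = 6.667 ℏ²

For a g orbital, l = 4.
m_l ∈ {-4, -3, -2, -1, 0, 1, 2, 3, 4}.
⟨L_z²⟩ = ℏ²·l(l+1)/3 = 6.667ℏ².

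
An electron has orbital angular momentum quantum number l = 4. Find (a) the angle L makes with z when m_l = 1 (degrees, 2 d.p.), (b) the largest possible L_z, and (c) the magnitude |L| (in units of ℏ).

θ(m_l=1) ≈ 77.08°; L_z,max = 4ℏ; |L| = 2√5 ℏ ≈ 4.472ℏ

For m_l = 1: cos θ = 1/√20, θ ≈ 77.08°.
L_z,max = lℏ = 4ℏ.
|L| = ℏ√(4·5) = 2√5 ℏ ≈ 4.472ℏ.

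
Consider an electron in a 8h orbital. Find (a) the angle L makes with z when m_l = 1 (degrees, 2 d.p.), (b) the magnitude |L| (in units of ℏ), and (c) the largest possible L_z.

θ(m_l=1) ≈ 79.48°; |L| = √30 ℏ ≈ 5.477ℏ; L_z,max = 5ℏ

8h means n = 8, l = 5.
For m_l = 1: cos θ = 1/√30, θ ≈ 79.48°.
|L| = ℏ√(5·6) = √30 ℏ ≈ 5.477ℏ.
L_z,max = lℏ = 5ℏ.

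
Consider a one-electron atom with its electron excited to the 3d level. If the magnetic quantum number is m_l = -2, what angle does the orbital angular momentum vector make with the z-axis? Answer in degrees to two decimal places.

θ ≈ 144.74°

The 3d level has l = 2.
|L|² = l(l+1)ℏ² = 6ℏ², so |L| = √6 ℏ.
L_z = m_l ℏ = −2ℏ.
cos θ = L_z/|L| = -2/√6, so θ ≈ 144.74°.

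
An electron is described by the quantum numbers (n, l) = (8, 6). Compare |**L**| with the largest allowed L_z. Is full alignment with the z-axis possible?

No: L_z,max = 6ℏ < |L| = √42 ℏ ≈ 6.481ℏ

|L| = √42 ℏ ≈ 6.4807ℏ, while L_z,max = lℏ = 6ℏ.
Since |L| > L_z,max, the vector can never point exactly along z; the closest it comes is θ_min = arccos(6/√42) ≈ 22.2°.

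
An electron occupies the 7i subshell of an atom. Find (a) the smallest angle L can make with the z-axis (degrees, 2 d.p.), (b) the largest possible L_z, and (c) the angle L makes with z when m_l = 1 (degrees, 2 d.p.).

θ_min ≈ 22.21°; L_z,max = 6ℏ; θ(m_l=1) ≈ 81.12°

7i means n = 7, l = 6.
cos θ_min = 6/√42, so θ_min ≈ 22.21°.
L_z,max = lℏ = 6ℏ.
For m_l = 1: cos θ = 1/√42, θ ≈ 81.12°.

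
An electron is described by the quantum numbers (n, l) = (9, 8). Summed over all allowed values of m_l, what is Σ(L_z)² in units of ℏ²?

m_l runs from −8 to 8, i.e. {-8, -7, -6, -5, -4, -3, -2, -1, 0, 1, 2, 3, 4, 5, 6, 7, 8}.
Σ m_l² = l(l+1)(2l+1)/3 = 8·9·17/3 = 408.

Σ(L_z)² = 408 ℏ²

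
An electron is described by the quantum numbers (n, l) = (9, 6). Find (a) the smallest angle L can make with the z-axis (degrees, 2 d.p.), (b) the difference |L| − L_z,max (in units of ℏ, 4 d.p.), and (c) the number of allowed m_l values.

cos θ_min = 6/√42, so θ_min ≈ 22.21°.
|L| − L_z,max = (√42 − 6)ℏ ≈ 0.4807ℏ.
There are 2l+1 = 13 values of m_l.

θ_min ≈ 22.21°; |L|−L_z,max ≈ 0.4807ℏ; 13 values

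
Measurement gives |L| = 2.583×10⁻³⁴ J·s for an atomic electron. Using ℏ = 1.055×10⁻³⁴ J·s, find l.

In units of ℏ, |L| ≈ 2.448.
Set l(l+1) = 5.99; the integer solution is l = 2.

l = 2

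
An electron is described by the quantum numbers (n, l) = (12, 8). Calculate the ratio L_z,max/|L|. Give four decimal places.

L_z,max/|L| = 0.9428

|L| = 6√2 ℏ ≈ 8.4853ℏ, while L_z,max = lℏ = 8ℏ.
L_z,max/|L| = 8/√72 = 0.9428.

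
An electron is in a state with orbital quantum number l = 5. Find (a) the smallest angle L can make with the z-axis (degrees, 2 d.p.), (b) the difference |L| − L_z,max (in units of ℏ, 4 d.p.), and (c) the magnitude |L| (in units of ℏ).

cos θ_min = 5/√30, so θ_min ≈ 24.09°.
|L| − L_z,max = (√30 − 5)ℏ ≈ 0.4772ℏ.
|L| = ℏ√(5·6) = √30 ℏ ≈ 5.477ℏ.

θ_min ≈ 24.09°; |L|−L_z,max ≈ 0.4772ℏ; |L| = √30 ℏ ≈ 5.477ℏ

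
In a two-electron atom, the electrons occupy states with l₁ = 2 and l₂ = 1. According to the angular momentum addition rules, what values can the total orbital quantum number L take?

L = 1, 2, 3

Angular momentum addition gives L = |l₁ − l₂|, …, l₁ + l₂.
L ∈ {1, 2, 3}.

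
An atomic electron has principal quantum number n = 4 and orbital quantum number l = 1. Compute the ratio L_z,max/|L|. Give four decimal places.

|L| = √2 ℏ ≈ 1.4142ℏ, while L_z,max = lℏ = 1ℏ.
L_z,max/|L| = 1/√2 = 0.7071.

L_z,max/|L| = 0.7071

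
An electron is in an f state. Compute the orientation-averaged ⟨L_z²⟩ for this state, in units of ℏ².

For an f orbital, l = 3.
m_l runs from −3 to 3, i.e. {-3, -2, -1, 0, 1, 2, 3}.
Average of L_z² over 7 states: 28/7 ℏ² = 4 ℏ².

⟨L_z²⟩ = 4 ℏ²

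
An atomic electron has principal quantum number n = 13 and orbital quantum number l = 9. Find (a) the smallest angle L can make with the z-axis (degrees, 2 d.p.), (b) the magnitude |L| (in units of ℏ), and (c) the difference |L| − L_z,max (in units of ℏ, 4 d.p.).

θ_min ≈ 18.43°; |L| = 3√10 ℏ ≈ 9.487ℏ; |L|−L_z,max ≈ 0.4868ℏ

cos θ_min = 9/√90, so θ_min ≈ 18.43°.
|L| = ℏ√(9·10) = 3√10 ℏ ≈ 9.487ℏ.
|L| − L_z,max = (3√10 − 9)ℏ ≈ 0.4868ℏ.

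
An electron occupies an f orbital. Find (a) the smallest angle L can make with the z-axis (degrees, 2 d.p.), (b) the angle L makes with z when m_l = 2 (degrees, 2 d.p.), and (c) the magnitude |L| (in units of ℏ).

θ_min ≈ 30.00°; θ(m_l=2) ≈ 54.74°; |L| = 2√3 ℏ ≈ 3.464ℏ

For an f orbital, l = 3.
cos θ_min = 3/√12, so θ_min ≈ 30.00°.
For m_l = 2: cos θ = 2/√12, θ ≈ 54.74°.
|L| = ℏ√(3·4) = 2√3 ℏ ≈ 3.464ℏ.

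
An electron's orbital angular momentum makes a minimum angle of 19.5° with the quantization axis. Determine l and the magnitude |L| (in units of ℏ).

cos²θ_min = l/(l+1) = 0.8886.
l = cos²θ/sin²θ ≈ 8.
Then |L| = ℏ√(8·9) = 6√2 ℏ.

l = 8, |L| = 6√2 ℏ ≈ 8.485ℏ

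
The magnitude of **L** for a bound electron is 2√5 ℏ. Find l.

l = 4

|L| = ℏ√(l(l+1)), so l(l+1) = 20.
The positive root is l = 4.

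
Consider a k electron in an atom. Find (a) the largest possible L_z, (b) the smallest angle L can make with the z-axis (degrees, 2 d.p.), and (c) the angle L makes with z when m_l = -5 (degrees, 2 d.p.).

For a k orbital, l = 7.
L_z,max = lℏ = 7ℏ.
cos θ_min = 7/√56, so θ_min ≈ 20.70°.
For m_l = -5: cos θ = -5/√56, θ ≈ 131.92°.

L_z,max = 7ℏ; θ_min ≈ 20.70°; θ(m_l=-5) ≈ 131.92°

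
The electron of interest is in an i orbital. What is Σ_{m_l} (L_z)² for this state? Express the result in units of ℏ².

Σ(L_z)² = 182 ℏ²

For an i orbital, l = 6.
m_l runs from −6 to 6, i.e. {-6, -5, -4, -3, -2, -1, 0, 1, 2, 3, 4, 5, 6}.
Σ m_l² = 2·(1 + 4 + 9 + 16 + 25 + 36) = 182.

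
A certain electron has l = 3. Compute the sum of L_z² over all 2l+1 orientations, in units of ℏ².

Σ(L_z)² = 28 ℏ²

m_l runs from −3 to 3, i.e. {-3, -2, -1, 0, 1, 2, 3}.
Σ m_l² = l(l+1)(2l+1)/3 = 3·4·7/3 = 28.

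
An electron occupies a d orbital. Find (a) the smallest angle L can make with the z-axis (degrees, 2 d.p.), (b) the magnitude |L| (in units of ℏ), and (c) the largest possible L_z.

The letter d corresponds to l = 2.
cos θ_min = 2/√6, so θ_min ≈ 35.26°.
|L| = ℏ√(2·3) = √6 ℏ ≈ 2.449ℏ.
L_z,max = lℏ = 2ℏ.

θ_min ≈ 35.26°; |L| = √6 ℏ ≈ 2.449ℏ; L_z,max = 2ℏ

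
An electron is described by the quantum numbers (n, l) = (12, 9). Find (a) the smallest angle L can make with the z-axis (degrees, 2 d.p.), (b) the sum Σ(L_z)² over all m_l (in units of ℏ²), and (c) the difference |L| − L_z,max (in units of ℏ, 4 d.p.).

cos θ_min = 9/√90, so θ_min ≈ 18.43°.
Σ m_l² = 570, so Σ(L_z)² = 570 ℏ².
|L| − L_z,max = (3√10 − 9)ℏ ≈ 0.4868ℏ.

θ_min ≈ 18.43°; Σ(L_z)² = 570 ℏ²; |L|−L_z,max ≈ 0.4868ℏ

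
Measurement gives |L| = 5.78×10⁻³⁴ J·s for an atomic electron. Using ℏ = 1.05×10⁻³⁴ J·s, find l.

l = 5

In units of ℏ, |L| ≈ 5.505.
l(l+1) ≈ 5.505² ≈ 30.30, so l = 5.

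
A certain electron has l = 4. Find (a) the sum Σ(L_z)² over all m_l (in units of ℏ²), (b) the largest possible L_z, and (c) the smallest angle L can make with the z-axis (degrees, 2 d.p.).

Σ m_l² = 60, so Σ(L_z)² = 60 ℏ².
L_z,max = lℏ = 4ℏ.
cos θ_min = 4/√20, so θ_min ≈ 26.57°.

Σ(L_z)² = 60 ℏ²; L_z,max = 4ℏ; θ_min ≈ 26.57°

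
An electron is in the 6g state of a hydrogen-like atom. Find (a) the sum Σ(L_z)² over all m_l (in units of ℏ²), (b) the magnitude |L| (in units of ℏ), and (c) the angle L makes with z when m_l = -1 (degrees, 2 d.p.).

The 6g subshell has l = 4.
Σ m_l² = 60, so Σ(L_z)² = 60 ℏ².
|L| = ℏ√(4·5) = 2√5 ℏ ≈ 4.472ℏ.
For m_l = -1: cos θ = -1/√20, θ ≈ 102.92°.

Σ(L_z)² = 60 ℏ²; |L| = 2√5 ℏ ≈ 4.472ℏ; θ(m_l=-1) ≈ 102.92°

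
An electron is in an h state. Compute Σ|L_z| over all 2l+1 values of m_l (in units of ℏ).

For an h orbital, l = 5.
The allowed m_l values are -5, -4, -3, -2, -1, 0, 1, 2, 3, 4, 5.
Σ|m_l| = 2(1+2+…+5) = 30.

Σ|L_z| = 30 ℏ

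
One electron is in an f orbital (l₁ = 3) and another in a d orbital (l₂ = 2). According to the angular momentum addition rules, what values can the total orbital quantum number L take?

L = 1, 2, 3, 4, 5

By the triangle rule, |l₁ − l₂| ≤ L ≤ l₁ + l₂.
L ∈ {1, 2, 3, 4, 5}.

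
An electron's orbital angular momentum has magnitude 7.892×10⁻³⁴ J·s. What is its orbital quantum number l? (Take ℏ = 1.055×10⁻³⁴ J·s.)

l = 7

Dividing by ℏ: |L|/ℏ ≈ 7.481.
l(l+1) ≈ 7.481² ≈ 55.96, so l = 7.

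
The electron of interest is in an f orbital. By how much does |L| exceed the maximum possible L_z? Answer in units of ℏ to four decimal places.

|L| − L_z,max ≈ 0.4641ℏ

For an f orbital, l = 3.
|L| = 2√3 ℏ ≈ 3.4641ℏ, while L_z,max = lℏ = 3ℏ.
The difference is (2√3 − 3)ℏ ≈ 0.4641ℏ.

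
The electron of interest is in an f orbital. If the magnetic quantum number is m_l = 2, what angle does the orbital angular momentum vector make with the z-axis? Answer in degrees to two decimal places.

θ ≈ 54.74°

An f state has l = 3.
|L|² = l(l+1)ℏ² = 12ℏ², so |L| = 2√3 ℏ.
L_z = m_l ℏ = 2ℏ.
cos θ = L_z/|L| = 2/√12, so θ ≈ 54.74°.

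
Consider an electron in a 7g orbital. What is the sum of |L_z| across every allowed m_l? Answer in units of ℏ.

For 7g, l = 4.
m_l runs from −4 to 4, i.e. {-4, -3, -2, -1, 0, 1, 2, 3, 4}.
Σ|m_l| = l(l+1) = 20.

Σ|L_z| = 20 ℏ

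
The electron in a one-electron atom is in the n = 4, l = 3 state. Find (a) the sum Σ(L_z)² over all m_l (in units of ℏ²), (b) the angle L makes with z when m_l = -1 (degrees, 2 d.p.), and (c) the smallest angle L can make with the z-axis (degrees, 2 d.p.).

Σ m_l² = 28, so Σ(L_z)² = 28 ℏ².
For m_l = -1: cos θ = -1/√12, θ ≈ 106.78°.
cos θ_min = 3/√12, so θ_min ≈ 30.00°.

Σ(L_z)² = 28 ℏ²; θ(m_l=-1) ≈ 106.78°; θ_min ≈ 30.00°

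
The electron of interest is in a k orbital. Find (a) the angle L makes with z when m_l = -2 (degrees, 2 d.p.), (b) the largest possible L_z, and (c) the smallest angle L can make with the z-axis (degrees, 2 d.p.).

θ(m_l=-2) ≈ 105.50°; L_z,max = 7ℏ; θ_min ≈ 20.70°

A k state has l = 7.
For m_l = -2: cos θ = -2/√56, θ ≈ 105.50°.
L_z,max = lℏ = 7ℏ.
cos θ_min = 7/√56, so θ_min ≈ 20.70°.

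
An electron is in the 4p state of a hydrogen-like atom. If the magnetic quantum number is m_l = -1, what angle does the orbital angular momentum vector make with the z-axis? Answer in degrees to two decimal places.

θ ≈ 135.00°

The 4p subshell has l = 1.
|L| = √(l(l+1)) ℏ = √2 ℏ.
L_z = m_l ℏ = −1ℏ.
cos θ = L_z/|L| = -1/√2, so θ ≈ 135.00°.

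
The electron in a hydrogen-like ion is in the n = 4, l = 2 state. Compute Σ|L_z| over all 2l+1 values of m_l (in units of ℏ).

m_l ∈ {-2, -1, 0, 1, 2}.
Σ|m_l| = 2·2(2+1)/2 = 6.

Σ|L_z| = 6 ℏ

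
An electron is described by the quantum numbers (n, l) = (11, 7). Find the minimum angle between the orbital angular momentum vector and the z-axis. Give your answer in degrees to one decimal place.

θ_min ≈ 20.7°

|L|² = l(l+1)ℏ² = 56ℏ², so |L| = 2√14 ℏ.
The smallest angle corresponds to the largest L_z, i.e. m_l = l = 7, giving L_z = 7ℏ.
cos θ_min = 7/√56, so θ_min ≈ 20.7°.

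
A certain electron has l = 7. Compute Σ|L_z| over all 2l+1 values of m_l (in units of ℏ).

Σ|L_z| = 56 ℏ

The allowed m_l values are -7, -6, -5, -4, -3, -2, -1, 0, 1, 2, 3, 4, 5, 6, 7.
Σ|m_l| = 2(1+2+…+7) = 56.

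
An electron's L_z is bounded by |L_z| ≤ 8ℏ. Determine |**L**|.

The maximum L_z equals lℏ, giving l = 8.
|L| = √(l(l+1)) ℏ = 6√2 ℏ.

|L| = 6√2 ℏ ≈ 8.485ℏ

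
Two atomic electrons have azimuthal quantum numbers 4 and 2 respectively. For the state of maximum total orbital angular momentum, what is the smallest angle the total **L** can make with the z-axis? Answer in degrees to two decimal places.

θ_min ≈ 22.21°

L runs from |4 − 2| = 2 to 4 + 2 = 6.
Allowed values: L = 2, 3, 4, 5, 6.
The maximum is L = 6, with |L_tot| = ℏ√(6·7) = √42 ℏ.
The minimum angle with z is arccos(6/√42) ≈ 22.21°.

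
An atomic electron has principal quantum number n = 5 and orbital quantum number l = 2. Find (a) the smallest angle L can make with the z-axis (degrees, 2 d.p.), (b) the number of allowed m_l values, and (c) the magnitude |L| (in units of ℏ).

θ_min ≈ 35.26°; 5 values; |L| = √6 ℏ ≈ 2.449ℏ

cos θ_min = 2/√6, so θ_min ≈ 35.26°.
There are 2l+1 = 5 values of m_l.
|L| = ℏ√(2·3) = √6 ℏ ≈ 2.449ℏ.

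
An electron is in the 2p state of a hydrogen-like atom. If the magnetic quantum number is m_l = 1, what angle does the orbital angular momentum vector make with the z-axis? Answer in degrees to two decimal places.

2p means n = 2, l = 1.
|L|² = l(l+1)ℏ² = 2ℏ², so |L| = √2 ℏ.
L_z = m_l ℏ = 1ℏ.
cos θ = L_z/|L| = 1/√2, so θ ≈ 45.00°.

θ ≈ 45.00°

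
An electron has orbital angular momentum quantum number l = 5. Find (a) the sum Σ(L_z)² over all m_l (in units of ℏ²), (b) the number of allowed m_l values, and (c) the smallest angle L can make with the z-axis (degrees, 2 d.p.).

Σ(L_z)² = 110 ℏ²; 11 values; θ_min ≈ 24.09°

Σ m_l² = 110, so Σ(L_z)² = 110 ℏ².
There are 2l+1 = 11 values of m_l.
cos θ_min = 5/√30, so θ_min ≈ 24.09°.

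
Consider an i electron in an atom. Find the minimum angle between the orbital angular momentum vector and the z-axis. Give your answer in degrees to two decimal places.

I corresponds to l = 6.
|L| = √(l(l+1)) ℏ = √42 ℏ.
The smallest angle corresponds to the largest L_z, i.e. m_l = l = 6, giving L_z = 6ℏ.
cos θ_min = 6/√42, so θ_min ≈ 22.21°.

θ_min ≈ 22.21°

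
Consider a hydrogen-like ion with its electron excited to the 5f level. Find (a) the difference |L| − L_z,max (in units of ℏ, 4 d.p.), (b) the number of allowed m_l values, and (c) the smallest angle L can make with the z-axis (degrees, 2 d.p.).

|L|−L_z,max ≈ 0.4641ℏ; 7 values; θ_min ≈ 30.00°

The 5f level has l = 3.
|L| − L_z,max = (2√3 − 3)ℏ ≈ 0.4641ℏ.
There are 2l+1 = 7 values of m_l.
cos θ_min = 3/√12, so θ_min ≈ 30.00°.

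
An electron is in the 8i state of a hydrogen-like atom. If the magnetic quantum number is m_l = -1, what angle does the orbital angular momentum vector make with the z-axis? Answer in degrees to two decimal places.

θ ≈ 98.88°

For 8i, l = 6.
|L| = √(l(l+1)) ℏ = √42 ℏ.
L_z = m_l ℏ = −1ℏ.
cos θ = L_z/|L| = -1/√42, so θ ≈ 98.88°.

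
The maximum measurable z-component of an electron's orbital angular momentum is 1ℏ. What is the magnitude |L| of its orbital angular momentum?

L_z,max = lℏ, so l = 1.
|L| = ℏ√(l(l+1)) = √2 ℏ.

|L| = √2 ℏ ≈ 1.414ℏ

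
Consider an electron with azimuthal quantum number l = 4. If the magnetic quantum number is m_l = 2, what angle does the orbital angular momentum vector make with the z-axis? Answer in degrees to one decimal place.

θ ≈ 63.4°

|L|² = l(l+1)ℏ² = 20ℏ², so |L| = 2√5 ℏ.
L_z = m_l ℏ = 2ℏ.
cos θ = L_z/|L| = 2/√20, so θ ≈ 63.4°.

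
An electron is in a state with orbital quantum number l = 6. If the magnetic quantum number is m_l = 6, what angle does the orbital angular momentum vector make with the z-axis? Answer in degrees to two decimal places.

θ ≈ 22.21°

|L| = √(l(l+1)) ℏ = √42 ℏ.
L_z = m_l ℏ = 6ℏ.
cos θ = L_z/|L| = 6/√42, so θ ≈ 22.21°.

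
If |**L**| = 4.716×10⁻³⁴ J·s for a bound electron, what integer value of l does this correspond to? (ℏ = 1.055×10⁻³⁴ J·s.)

l = 4

Dividing by ℏ: |L|/ℏ ≈ 4.470.
l(l+1) ≈ 4.470² ≈ 19.98, so l = 4.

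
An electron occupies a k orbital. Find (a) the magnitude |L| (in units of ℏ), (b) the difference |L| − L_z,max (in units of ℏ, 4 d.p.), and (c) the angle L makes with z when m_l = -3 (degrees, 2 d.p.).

|L| = 2√14 ℏ ≈ 7.483ℏ; |L|−L_z,max ≈ 0.4833ℏ; θ(m_l=-3) ≈ 113.63°

For a k orbital, l = 7.
|L| = ℏ√(7·8) = 2√14 ℏ ≈ 7.483ℏ.
|L| − L_z,max = (2√14 − 7)ℏ ≈ 0.4833ℏ.
For m_l = -3: cos θ = -3/√56, θ ≈ 113.63°.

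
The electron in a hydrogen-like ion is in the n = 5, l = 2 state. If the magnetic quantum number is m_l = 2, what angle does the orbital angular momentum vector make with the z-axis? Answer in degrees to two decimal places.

θ ≈ 35.26°

|L|² = l(l+1)ℏ² = 6ℏ², so |L| = √6 ℏ.
L_z = m_l ℏ = 2ℏ.
cos θ = L_z/|L| = 2/√6, so θ ≈ 35.26°.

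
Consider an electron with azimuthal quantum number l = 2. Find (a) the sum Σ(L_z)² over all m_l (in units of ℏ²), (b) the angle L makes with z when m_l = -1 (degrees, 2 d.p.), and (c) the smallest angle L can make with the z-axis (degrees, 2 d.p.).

Σ m_l² = 10, so Σ(L_z)² = 10 ℏ².
For m_l = -1: cos θ = -1/√6, θ ≈ 114.09°.
cos θ_min = 2/√6, so θ_min ≈ 35.26°.

Σ(L_z)² = 10 ℏ²; θ(m_l=-1) ≈ 114.09°; θ_min ≈ 35.26°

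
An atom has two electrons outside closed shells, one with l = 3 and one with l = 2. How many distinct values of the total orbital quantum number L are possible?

5

By the triangle rule, |l₁ − l₂| ≤ L ≤ l₁ + l₂.
L ∈ {1, 2, 3, 4, 5}.
That is 5 values.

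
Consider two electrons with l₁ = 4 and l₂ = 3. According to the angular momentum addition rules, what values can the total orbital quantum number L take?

Angular momentum addition gives L = |l₁ − l₂|, …, l₁ + l₂.
L ∈ {1, 2, 3, 4, 5, 6, 7}.

L = 1, 2, 3, 4, 5, 6, 7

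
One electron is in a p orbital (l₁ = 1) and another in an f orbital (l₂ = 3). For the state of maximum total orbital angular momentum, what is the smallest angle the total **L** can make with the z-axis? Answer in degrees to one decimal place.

θ_min ≈ 26.6°

By the triangle rule, |l₁ − l₂| ≤ L ≤ l₁ + l₂.
L ∈ {2, 3, 4}.
The maximum is L = 4, with |L_tot| = ℏ√(4·5) = 2√5 ℏ.
The minimum angle with z is arccos(4/√20) ≈ 26.6°.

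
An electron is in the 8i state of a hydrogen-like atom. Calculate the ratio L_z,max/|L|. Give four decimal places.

L_z,max/|L| = 0.9258

8i means n = 8, l = 6.
|L| = √42 ℏ ≈ 6.4807ℏ, while L_z,max = lℏ = 6ℏ.
L_z,max/|L| = 6/√42 = 0.9258.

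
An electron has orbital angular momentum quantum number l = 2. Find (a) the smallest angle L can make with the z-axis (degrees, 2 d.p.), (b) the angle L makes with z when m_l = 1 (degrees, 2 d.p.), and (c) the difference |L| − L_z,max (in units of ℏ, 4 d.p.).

cos θ_min = 2/√6, so θ_min ≈ 35.26°.
For m_l = 1: cos θ = 1/√6, θ ≈ 65.91°.
|L| − L_z,max = (√6 − 2)ℏ ≈ 0.4495ℏ.

θ_min ≈ 35.26°; θ(m_l=1) ≈ 65.91°; |L|−L_z,max ≈ 0.4495ℏ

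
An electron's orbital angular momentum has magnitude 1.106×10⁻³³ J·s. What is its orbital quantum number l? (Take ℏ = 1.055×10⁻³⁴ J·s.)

l = 10

Dividing by ℏ: |L|/ℏ ≈ 10.483.
(|L|/ℏ)² = l(l+1) ≈ 109.90 ⇒ l = 10.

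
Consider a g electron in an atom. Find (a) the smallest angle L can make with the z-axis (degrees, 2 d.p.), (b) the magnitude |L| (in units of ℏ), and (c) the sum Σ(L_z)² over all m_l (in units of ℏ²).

A g state has l = 4.
cos θ_min = 4/√20, so θ_min ≈ 26.57°.
|L| = ℏ√(4·5) = 2√5 ℏ ≈ 4.472ℏ.
Σ m_l² = 60, so Σ(L_z)² = 60 ℏ².

θ_min ≈ 26.57°; |L| = 2√5 ℏ ≈ 4.472ℏ; Σ(L_z)² = 60 ℏ²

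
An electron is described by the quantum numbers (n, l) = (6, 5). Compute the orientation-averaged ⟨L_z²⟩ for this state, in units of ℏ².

⟨L_z²⟩ = 10 ℏ²

The allowed m_l values are -5, -4, -3, -2, -1, 0, 1, 2, 3, 4, 5.
Average of L_z² over 11 states: 110/11 ℏ² = 10 ℏ².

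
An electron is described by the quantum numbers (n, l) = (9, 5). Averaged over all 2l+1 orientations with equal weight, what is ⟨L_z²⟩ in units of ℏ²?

⟨L_z²⟩ = 10 ℏ²

m_l ∈ {-5, -4, -3, -2, -1, 0, 1, 2, 3, 4, 5}.
⟨L_z²⟩ = ℏ²·l(l+1)/3 = 10ℏ².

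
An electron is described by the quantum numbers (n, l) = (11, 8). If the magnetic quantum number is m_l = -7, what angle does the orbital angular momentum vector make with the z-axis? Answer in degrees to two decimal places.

θ ≈ 145.58°

|L|² = l(l+1)ℏ² = 72ℏ², so |L| = 6√2 ℏ.
L_z = m_l ℏ = −7ℏ.
cos θ = L_z/|L| = -7/√72, so θ ≈ 145.58°.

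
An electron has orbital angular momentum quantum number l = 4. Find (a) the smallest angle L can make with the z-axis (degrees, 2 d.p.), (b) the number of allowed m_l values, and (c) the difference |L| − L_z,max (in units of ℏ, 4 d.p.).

θ_min ≈ 26.57°; 9 values; |L|−L_z,max ≈ 0.4721ℏ

cos θ_min = 4/√20, so θ_min ≈ 26.57°.
There are 2l+1 = 9 values of m_l.
|L| − L_z,max = (2√5 − 4)ℏ ≈ 0.4721ℏ.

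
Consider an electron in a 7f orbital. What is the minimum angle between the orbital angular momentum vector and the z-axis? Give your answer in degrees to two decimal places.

θ_min ≈ 30.00°

For 7f, l = 3.
|L| = √(l(l+1)) ℏ = 2√3 ℏ.
The smallest angle corresponds to the largest L_z, i.e. m_l = l = 3, giving L_z = 3ℏ.
cos θ_min = 3/√12, so θ_min ≈ 30.00°.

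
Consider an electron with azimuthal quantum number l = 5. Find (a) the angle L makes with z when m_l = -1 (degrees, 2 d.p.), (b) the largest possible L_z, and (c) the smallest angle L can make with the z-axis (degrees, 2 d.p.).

For m_l = -1: cos θ = -1/√30, θ ≈ 100.52°.
L_z,max = lℏ = 5ℏ.
cos θ_min = 5/√30, so θ_min ≈ 24.09°.

θ(m_l=-1) ≈ 100.52°; L_z,max = 5ℏ; θ_min ≈ 24.09°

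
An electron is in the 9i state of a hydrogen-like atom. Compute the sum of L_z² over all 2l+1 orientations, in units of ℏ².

Σ(L_z)² = 182 ℏ²

The 9i subshell has l = 6.
m_l ∈ {-6, -5, -4, -3, -2, -1, 0, 1, 2, 3, 4, 5, 6}.
Summing m² from −6 to 6: Σ m_l² = 182.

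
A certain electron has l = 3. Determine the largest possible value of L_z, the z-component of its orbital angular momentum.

L_z,max = 3ℏ

L_z = m_l ℏ with m_l ∈ {−3, …, 3}; the maximum is m_l = 3.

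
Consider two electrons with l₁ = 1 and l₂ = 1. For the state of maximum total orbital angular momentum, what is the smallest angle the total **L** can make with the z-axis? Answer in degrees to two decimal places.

θ_min ≈ 35.26°

L runs from |1 − 1| = 0 to 1 + 1 = 2.
So L can be 0, 1, 2.
The maximum is L = 2, with |L_tot| = ℏ√(2·3) = √6 ℏ.
The minimum angle with z is arccos(2/√6) ≈ 35.26°.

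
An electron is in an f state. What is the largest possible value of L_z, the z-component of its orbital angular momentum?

L_z,max = 3ℏ

For an f orbital, l = 3.
L_z = m_l ℏ with m_l ∈ {−3, …, 3}; the maximum is m_l = 3.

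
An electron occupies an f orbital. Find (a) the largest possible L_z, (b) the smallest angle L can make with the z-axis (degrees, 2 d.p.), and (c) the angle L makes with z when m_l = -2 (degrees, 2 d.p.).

L_z,max = 3ℏ; θ_min ≈ 30.00°; θ(m_l=-2) ≈ 125.26°

The letter f corresponds to l = 3.
L_z,max = lℏ = 3ℏ.
cos θ_min = 3/√12, so θ_min ≈ 30.00°.
For m_l = -2: cos θ = -2/√12, θ ≈ 125.26°.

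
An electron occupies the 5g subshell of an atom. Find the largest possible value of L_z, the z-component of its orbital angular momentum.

The 5g subshell has l = 4.
L_z = m_l ℏ with m_l ∈ {−4, …, 4}; the maximum is m_l = 4.

L_z,max = 4ℏ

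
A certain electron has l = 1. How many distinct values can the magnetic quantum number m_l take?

3

The number of m_l values is 2l + 1 = 2·1 + 1 = 3.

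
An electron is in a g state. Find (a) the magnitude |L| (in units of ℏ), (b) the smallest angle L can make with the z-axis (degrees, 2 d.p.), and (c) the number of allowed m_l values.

A g state has l = 4.
|L| = ℏ√(4·5) = 2√5 ℏ ≈ 4.472ℏ.
cos θ_min = 4/√20, so θ_min ≈ 26.57°.
There are 2l+1 = 9 values of m_l.

|L| = 2√5 ℏ ≈ 4.472ℏ; θ_min ≈ 26.57°; 9 values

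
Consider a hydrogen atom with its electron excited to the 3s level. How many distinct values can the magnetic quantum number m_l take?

1

The 3s level has l = 0.
The number of m_l values is 2l + 1 = 2·0 + 1 = 1.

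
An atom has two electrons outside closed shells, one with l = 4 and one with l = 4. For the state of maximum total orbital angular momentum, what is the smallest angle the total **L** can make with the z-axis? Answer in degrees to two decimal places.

θ_min ≈ 19.47°

L runs from |4 − 4| = 0 to 4 + 4 = 8.
L ∈ {0, 1, 2, 3, 4, 5, 6, 7, 8}.
The maximum is L = 8, with |L_tot| = ℏ√(8·9) = 6√2 ℏ.
The minimum angle with z is arccos(8/√72) ≈ 19.47°.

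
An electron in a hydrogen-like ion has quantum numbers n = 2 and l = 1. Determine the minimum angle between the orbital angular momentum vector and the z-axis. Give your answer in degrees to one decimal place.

|L|² = l(l+1)ℏ² = 2ℏ², so |L| = √2 ℏ.
The smallest angle corresponds to the largest L_z, i.e. m_l = l = 1, giving L_z = 1ℏ.
cos θ_min = 1/√2, so θ_min ≈ 45.0°.

θ_min ≈ 45.0°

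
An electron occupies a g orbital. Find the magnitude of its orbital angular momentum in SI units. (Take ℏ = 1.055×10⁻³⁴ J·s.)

For a g orbital, l = 4.
|L| = ℏ√(l(l+1)) = ℏ√(4·5) = 2√5 ℏ
Numerically, |L| = 4.472 × (1.055×10⁻³⁴ J·s) = 4.718×10⁻³⁴ J·s.

|L| = 4.718×10⁻³⁴ J·s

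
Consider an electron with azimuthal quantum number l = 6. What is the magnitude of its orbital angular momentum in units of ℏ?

|L| = √42 ℏ ≈ 6.481ℏ

|L| = ℏ√(l(l+1)) = ℏ√(6·7) = √42 ℏ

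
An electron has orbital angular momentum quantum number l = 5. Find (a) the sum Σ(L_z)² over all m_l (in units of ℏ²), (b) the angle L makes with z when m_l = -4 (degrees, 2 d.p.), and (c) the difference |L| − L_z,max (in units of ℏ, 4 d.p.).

Σ m_l² = 110, so Σ(L_z)² = 110 ℏ².
For m_l = -4: cos θ = -4/√30, θ ≈ 136.91°.
|L| − L_z,max = (√30 − 5)ℏ ≈ 0.4772ℏ.

Σ(L_z)² = 110 ℏ²; θ(m_l=-4) ≈ 136.91°; |L|−L_z,max ≈ 0.4772ℏ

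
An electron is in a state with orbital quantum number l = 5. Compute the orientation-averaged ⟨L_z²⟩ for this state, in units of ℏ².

m_l runs from −5 to 5, i.e. {-5, -4, -3, -2, -1, 0, 1, 2, 3, 4, 5}.
⟨L_z²⟩ = ℏ²·(Σ m_l²)/(2l+1) = ℏ²·110/11 = 10ℏ².

⟨L_z²⟩ = 10 ℏ²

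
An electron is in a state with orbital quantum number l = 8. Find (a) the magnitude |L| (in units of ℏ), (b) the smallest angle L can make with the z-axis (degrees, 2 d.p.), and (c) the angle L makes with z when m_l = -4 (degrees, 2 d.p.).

|L| = ℏ√(8·9) = 6√2 ℏ ≈ 8.485ℏ.
cos θ_min = 8/√72, so θ_min ≈ 19.47°.
For m_l = -4: cos θ = -4/√72, θ ≈ 118.13°.

|L| = 6√2 ℏ ≈ 8.485ℏ; θ_min ≈ 19.47°; θ(m_l=-4) ≈ 118.13°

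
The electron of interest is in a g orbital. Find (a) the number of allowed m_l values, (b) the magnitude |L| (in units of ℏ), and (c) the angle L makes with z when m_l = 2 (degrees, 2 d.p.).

For a g orbital, l = 4.
There are 2l+1 = 9 values of m_l.
|L| = ℏ√(4·5) = 2√5 ℏ ≈ 4.472ℏ.
For m_l = 2: cos θ = 2/√20, θ ≈ 63.43°.

9 values; |L| = 2√5 ℏ ≈ 4.472ℏ; θ(m_l=2) ≈ 63.43°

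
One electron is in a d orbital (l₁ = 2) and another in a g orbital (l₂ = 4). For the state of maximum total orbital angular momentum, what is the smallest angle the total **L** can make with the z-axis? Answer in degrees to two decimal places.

θ_min ≈ 22.21°

The total orbital quantum number L ranges from |l₁ − l₂| to l₁ + l₂ in integer steps.
So L can be 2, 3, 4, 5, 6.
The maximum is L = 6, with |L_tot| = ℏ√(6·7) = √42 ℏ.
The minimum angle with z is arccos(6/√42) ≈ 22.21°.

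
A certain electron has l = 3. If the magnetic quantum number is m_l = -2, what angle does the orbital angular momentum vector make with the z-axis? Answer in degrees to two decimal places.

θ ≈ 125.26°

|L| = ℏ√(l(l+1)) = 2√3 ℏ.
L_z = m_l ℏ = −2ℏ.
cos θ = L_z/|L| = -2/√12, so θ ≈ 125.26°.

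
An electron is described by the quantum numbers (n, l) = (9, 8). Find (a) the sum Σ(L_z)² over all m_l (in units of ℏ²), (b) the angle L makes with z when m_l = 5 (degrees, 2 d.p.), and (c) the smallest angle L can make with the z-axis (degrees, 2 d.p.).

Σ m_l² = 408, so Σ(L_z)² = 408 ℏ².
For m_l = 5: cos θ = 5/√72, θ ≈ 53.90°.
cos θ_min = 8/√72, so θ_min ≈ 19.47°.

Σ(L_z)² = 408 ℏ²; θ(m_l=5) ≈ 53.90°; θ_min ≈ 19.47°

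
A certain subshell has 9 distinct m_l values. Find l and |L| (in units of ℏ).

l = 4, |L| = 2√5 ℏ ≈ 4.472ℏ

9 = 2l + 1, so l = (9−1)/2 = 4.
Then |L| = √(l(l+1)) ℏ = 2√5 ℏ.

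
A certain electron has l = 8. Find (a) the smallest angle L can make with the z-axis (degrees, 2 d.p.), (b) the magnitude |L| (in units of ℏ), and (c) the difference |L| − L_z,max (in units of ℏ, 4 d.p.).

cos θ_min = 8/√72, so θ_min ≈ 19.47°.
|L| = ℏ√(8·9) = 6√2 ℏ ≈ 8.485ℏ.
|L| − L_z,max = (6√2 − 8)ℏ ≈ 0.4853ℏ.

θ_min ≈ 19.47°; |L| = 6√2 ℏ ≈ 8.485ℏ; |L|−L_z,max ≈ 0.4853ℏ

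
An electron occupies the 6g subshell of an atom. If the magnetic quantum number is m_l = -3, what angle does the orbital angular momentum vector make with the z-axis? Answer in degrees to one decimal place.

For 6g, l = 4.
|L|² = l(l+1)ℏ² = 20ℏ², so |L| = 2√5 ℏ.
L_z = m_l ℏ = −3ℏ.
cos θ = L_z/|L| = -3/√20, so θ ≈ 132.1°.

θ ≈ 132.1°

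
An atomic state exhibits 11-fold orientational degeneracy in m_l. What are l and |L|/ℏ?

l = 5, |L| = √30 ℏ ≈ 5.477ℏ

11 = 2l + 1, so l = (11−1)/2 = 5.
|L| = ℏ√(l(l+1)) = ℏ√(5·6) = √30 ℏ.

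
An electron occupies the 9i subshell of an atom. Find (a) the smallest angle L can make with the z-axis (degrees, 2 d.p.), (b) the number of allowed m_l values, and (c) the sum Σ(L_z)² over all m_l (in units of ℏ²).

For 9i, l = 6.
cos θ_min = 6/√42, so θ_min ≈ 22.21°.
There are 2l+1 = 13 values of m_l.
Σ m_l² = 182, so Σ(L_z)² = 182 ℏ².

θ_min ≈ 22.21°; 13 values; Σ(L_z)² = 182 ℏ²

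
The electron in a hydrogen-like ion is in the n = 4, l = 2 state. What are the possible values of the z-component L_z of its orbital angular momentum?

L_z = m_l ℏ with m_l ranging from −l to +l in integer steps.
For l = 2: m_l ∈ {-2, -1, 0, 1, 2}.

L_z ∈ {−2ℏ, −ℏ, 0, ℏ, 2ℏ}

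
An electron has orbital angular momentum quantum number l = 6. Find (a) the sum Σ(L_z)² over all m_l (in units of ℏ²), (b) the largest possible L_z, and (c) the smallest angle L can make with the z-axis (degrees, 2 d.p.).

Σ(L_z)² = 182 ℏ²; L_z,max = 6ℏ; θ_min ≈ 22.21°

Σ m_l² = 182, so Σ(L_z)² = 182 ℏ².
L_z,max = lℏ = 6ℏ.
cos θ_min = 6/√42, so θ_min ≈ 22.21°.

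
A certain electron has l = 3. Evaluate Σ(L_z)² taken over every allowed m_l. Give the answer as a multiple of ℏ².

The allowed m_l values are -3, -2, -1, 0, 1, 2, 3.
Σ m_l² = 2·(1 + 4 + 9) = 28.

Σ(L_z)² = 28 ℏ²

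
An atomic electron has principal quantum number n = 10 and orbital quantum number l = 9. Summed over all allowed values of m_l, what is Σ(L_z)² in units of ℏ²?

Σ(L_z)² = 570 ℏ²

m_l ∈ {-9, -8, -7, -6, -5, -4, -3, -2, -1, 0, 1, 2, 3, 4, 5, 6, 7, 8, 9}.
Summing m² from −9 to 9: Σ m_l² = 570.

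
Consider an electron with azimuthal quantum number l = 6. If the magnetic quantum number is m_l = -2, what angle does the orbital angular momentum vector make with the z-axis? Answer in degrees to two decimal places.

|L| = √(l(l+1)) ℏ = √42 ℏ.
L_z = m_l ℏ = −2ℏ.
cos θ = L_z/|L| = -2/√42, so θ ≈ 107.98°.

θ ≈ 107.98°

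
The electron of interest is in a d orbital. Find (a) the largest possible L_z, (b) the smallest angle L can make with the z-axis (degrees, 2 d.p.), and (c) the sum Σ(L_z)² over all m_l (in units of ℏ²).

The letter d corresponds to l = 2.
L_z,max = lℏ = 2ℏ.
cos θ_min = 2/√6, so θ_min ≈ 35.26°.
Σ m_l² = 10, so Σ(L_z)² = 10 ℏ².

L_z,max = 2ℏ; θ_min ≈ 35.26°; Σ(L_z)² = 10 ℏ²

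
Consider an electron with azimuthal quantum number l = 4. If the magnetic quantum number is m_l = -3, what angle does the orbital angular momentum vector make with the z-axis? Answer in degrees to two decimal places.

θ ≈ 132.13°

|L| = ℏ√(l(l+1)) = 2√5 ℏ.
L_z = m_l ℏ = −3ℏ.
cos θ = L_z/|L| = -3/√20, so θ ≈ 132.13°.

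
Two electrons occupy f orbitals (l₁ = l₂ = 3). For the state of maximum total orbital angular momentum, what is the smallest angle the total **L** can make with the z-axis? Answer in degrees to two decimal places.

θ_min ≈ 22.21°

L runs from |3 − 3| = 0 to 3 + 3 = 6.
Allowed values: L = 0, 1, 2, 3, 4, 5, 6.
The maximum is L = 6, with |L_tot| = ℏ√(6·7) = √42 ℏ.
The minimum angle with z is arccos(6/√42) ≈ 22.21°.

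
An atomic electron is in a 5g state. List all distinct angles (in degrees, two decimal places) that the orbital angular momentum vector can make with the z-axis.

θ ∈ {26.57°, 47.87°, 63.43°, 77.08°, 90.00°, 102.92°, 116.57°, 132.13°, 153.43°}

For 5g, l = 4.
|L| = √(l(l+1)) ℏ = 2√5 ℏ.
cos θ = m_l/√20 for each m_l ∈ {-4, -3, -2, -1, 0, 1, 2, 3, 4}.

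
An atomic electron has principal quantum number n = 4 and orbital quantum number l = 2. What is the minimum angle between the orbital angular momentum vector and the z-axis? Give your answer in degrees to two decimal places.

θ_min ≈ 35.26°

|L|² = l(l+1)ℏ² = 6ℏ², so |L| = √6 ℏ.
The smallest angle corresponds to the largest L_z, i.e. m_l = l = 2, giving L_z = 2ℏ.
cos θ_min = 2/√6, so θ_min ≈ 35.26°.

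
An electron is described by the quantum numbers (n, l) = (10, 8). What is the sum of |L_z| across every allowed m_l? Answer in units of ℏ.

Σ|L_z| = 72 ℏ

The allowed m_l values are -8, -7, -6, -5, -4, -3, -2, -1, 0, 1, 2, 3, 4, 5, 6, 7, 8.
Σ|m_l| = 2(1+2+…+8) = 72.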